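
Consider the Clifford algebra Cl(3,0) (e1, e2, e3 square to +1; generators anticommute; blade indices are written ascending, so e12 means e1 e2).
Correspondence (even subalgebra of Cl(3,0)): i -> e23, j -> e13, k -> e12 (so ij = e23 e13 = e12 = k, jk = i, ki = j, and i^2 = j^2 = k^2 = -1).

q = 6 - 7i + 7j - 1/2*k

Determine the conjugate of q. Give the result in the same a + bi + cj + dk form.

In blades: q = 6 - 1/2*e12 + 7*e13 - 7*e23.
Quaternion conjugation is reversion on the even subalgebra: the scalar is fixed and every grade-2 blade flips sign, giving 6 + 1/2*e12 - 7*e13 + 7*e23; translating back:
Answer: 6 + 7i - 7j + 1/2*k


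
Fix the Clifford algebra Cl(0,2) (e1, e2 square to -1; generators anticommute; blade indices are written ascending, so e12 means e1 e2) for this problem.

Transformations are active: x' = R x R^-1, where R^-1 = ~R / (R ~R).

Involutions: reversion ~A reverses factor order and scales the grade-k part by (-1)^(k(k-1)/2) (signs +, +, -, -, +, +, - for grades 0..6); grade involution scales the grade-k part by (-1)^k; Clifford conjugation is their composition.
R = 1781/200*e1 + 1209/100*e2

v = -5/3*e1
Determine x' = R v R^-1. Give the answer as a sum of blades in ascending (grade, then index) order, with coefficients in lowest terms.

~R = 1781/200*e1 + 1209/100*e2, and R ~R = -1803737/8000, so R^-1 = ~R / (-1803737/8000).
R v = 1781/120 + 403/20*e12
Answer: 15827/32019*e1 - 16988/10673*e2


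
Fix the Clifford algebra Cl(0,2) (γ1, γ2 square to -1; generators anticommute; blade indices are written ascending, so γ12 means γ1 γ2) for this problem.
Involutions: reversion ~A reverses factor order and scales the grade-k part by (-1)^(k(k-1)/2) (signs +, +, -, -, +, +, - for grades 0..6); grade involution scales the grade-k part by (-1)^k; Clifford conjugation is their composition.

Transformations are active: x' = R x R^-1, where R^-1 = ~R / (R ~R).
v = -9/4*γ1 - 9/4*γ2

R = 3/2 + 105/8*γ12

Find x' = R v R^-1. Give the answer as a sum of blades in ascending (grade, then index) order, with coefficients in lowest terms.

~R = 3/2 - 105/8*γ12, and R ~R = 11169/64, so R^-1 = ~R / (11169/64).
R v = 837/32*γ1 - 1053/32*γ2
Answer: 13401/4964*γ1 + 8361/4964*γ2


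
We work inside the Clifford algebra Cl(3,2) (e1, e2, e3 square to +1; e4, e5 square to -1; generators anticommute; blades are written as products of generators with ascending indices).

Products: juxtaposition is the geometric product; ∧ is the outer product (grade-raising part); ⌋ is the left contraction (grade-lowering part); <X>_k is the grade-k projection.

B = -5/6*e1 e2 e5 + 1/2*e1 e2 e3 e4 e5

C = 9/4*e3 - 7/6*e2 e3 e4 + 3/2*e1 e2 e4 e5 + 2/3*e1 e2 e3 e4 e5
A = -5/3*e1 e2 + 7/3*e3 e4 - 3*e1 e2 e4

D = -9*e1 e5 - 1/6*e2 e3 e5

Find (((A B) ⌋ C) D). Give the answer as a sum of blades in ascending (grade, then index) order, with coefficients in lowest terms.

step 1: -25/18*e5 + 3/2*e3 e5 - 5/2*e4 e5 + 7/6*e1 e2 e5 + 5/6*e3 e4 e5 - 35/18*e1 e2 e3 e4 e5
step 2: -35/27 - 7/4*e4 + 115/36*e1 e2 + 7/9*e3 e4 + 5/3*e1 e2 e3 - 37/12*e1 e2 e4 + 25/27*e1 e2 e3 e4
step 3: 215/18*e1 e5 + 115/4*e2 e5 - 115/216*e1 e3 e5 - 5053/324*e1 e4 e5 - 2395/162*e2 e3 e5 + 3011/108*e2 e4 e5 - 467/72*e1 e3 e4 e5 + 69/8*e2 e3 e4 e5
Answer: 215/18*e1 e5 + 115/4*e2 e5 - 115/216*e1 e3 e5 - 5053/324*e1 e4 e5 - 2395/162*e2 e3 e5 + 3011/108*e2 e4 e5 - 467/72*e1 e3 e4 e5 + 69/8*e2 e3 e4 e5


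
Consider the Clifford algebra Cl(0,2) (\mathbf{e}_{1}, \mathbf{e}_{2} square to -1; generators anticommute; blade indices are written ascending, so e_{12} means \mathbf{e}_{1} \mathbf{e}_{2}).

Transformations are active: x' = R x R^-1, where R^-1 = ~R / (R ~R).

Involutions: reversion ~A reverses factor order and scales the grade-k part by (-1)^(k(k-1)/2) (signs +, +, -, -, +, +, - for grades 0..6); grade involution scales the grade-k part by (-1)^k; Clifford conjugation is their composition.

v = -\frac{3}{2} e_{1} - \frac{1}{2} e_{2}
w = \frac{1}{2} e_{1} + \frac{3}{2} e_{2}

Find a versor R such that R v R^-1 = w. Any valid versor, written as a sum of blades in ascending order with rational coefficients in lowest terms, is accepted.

Here q(v) = q(w) = -\frac{5}{2}; the classical choice R = v + w = -e_{1} + e_{2} then realises v -> w under the sandwich.
Answer: -e_{1} + e_{2}


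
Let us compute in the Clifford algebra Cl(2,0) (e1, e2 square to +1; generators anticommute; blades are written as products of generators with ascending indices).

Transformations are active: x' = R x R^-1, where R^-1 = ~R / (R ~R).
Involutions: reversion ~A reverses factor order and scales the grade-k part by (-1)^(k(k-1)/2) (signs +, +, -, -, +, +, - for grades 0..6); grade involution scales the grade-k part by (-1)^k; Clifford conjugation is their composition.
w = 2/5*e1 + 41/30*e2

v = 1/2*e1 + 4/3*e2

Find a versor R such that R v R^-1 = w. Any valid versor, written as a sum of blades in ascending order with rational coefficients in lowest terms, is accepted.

Construction: equal norms (both 73/36) license R = v + w = 9/10*e1 + 27/10*e2 — nothing changes along that direction, while (v - w)/2 changes sign, so v maps onto w.
Answer: 9/10*e1 + 27/10*e2


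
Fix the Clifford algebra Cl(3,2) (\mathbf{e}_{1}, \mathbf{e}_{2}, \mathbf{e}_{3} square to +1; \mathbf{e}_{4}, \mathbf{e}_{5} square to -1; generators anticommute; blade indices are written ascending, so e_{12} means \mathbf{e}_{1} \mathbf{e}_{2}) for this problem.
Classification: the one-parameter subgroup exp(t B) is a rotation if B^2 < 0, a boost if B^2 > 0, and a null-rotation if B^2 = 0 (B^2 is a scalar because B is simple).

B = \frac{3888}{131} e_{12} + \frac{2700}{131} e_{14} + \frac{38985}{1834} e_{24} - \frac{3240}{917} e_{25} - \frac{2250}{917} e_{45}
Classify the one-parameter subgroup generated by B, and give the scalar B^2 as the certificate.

B^2 term by term: the squares give (\frac{3888}{131})^2*(e_{12})^2 + (\frac{2700}{131})^2*(e_{14})^2 + (\frac{38985}{1834})^2*(e_{24})^2 + (-\frac{3240}{917})^2*(e_{25})^2 + (-\frac{2250}{917})^2*(e_{45})^2 = \frac{15116544}{17161}*(-1) + \frac{7290000}{17161}*(+1) + \frac{1519830225}{3363556}*(+1) + \frac{10497600}{840889}*(+1) + \frac{5062500}{840889}*(-1) = \frac{9}{4} (each basis 2-blade squares to minus the product of its generators' squares); cross terms between blades sharing an index anticommute and cancel; the commuting (index-disjoint) pairs give grade-4 terms 2*c*c'*(blade product), which cancel blade by blade — e_{1245}: -\frac{17496000}{120127} + \frac{17496000}{120127} = 0 — confirming B is simple. So B^2 = \frac{9}{4}.
Answer: boost, certificate B^2 = \frac{9}{4}. The class reads off the invariant scalar \frac{9}{4} directly.


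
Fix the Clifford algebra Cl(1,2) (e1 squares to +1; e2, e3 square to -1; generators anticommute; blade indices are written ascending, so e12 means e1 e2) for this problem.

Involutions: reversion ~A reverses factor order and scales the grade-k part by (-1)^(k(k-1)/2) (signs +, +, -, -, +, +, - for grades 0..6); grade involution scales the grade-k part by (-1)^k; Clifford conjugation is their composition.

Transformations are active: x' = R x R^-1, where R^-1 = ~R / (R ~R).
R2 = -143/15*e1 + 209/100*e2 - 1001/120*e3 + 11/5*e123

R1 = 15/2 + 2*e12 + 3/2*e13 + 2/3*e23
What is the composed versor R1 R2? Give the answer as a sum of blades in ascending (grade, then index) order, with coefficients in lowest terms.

Distribute over the terms of R1 (each basis-blade product reordered to ascending indices, repeated generators contracted through their squares):
(15/2) R2 = -143/2*e1 + 627/40*e2 - 1001/16*e3 + 33/2*e123
(2*e12) R2 = -209/50*e1 + 286/15*e2 + 22/5*e3 - 1001/60*e123
(3/2*e13) R2 = 1001/80*e1 - 33/10*e2 + 143/10*e3 - 627/200*e123
(2/3*e23) R2 = -22/15*e1 + 1001/180*e2 + 209/150*e3 - 286/45*e123
Summing the partial products and collecting blades:
Answer: -77561/1200*e1 + 13321/360*e2 - 50963/1200*e3 - 17413/1800*e123


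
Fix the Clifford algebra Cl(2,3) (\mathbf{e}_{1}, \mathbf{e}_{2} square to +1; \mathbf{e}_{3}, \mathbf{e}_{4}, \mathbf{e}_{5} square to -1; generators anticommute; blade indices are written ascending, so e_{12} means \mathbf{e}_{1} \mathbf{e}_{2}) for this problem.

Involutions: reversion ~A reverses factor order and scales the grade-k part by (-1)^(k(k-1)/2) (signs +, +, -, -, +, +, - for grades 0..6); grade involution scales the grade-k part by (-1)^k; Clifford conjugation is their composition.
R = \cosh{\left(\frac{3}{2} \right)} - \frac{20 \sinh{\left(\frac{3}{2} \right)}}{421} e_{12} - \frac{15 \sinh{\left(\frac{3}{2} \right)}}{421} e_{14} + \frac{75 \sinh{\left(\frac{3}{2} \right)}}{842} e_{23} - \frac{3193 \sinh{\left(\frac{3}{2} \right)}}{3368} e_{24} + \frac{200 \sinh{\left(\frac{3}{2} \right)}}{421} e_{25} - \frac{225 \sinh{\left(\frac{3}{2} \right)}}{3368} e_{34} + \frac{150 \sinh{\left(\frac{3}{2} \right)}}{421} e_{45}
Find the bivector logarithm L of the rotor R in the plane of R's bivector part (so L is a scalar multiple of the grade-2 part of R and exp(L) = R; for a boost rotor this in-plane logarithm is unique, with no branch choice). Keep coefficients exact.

The scalar part of R is \cosh{\left(\frac{3}{2} \right)}, which fixes the rapidity magnitude through cosh (cosh is even, so it cannot fix the sign — the bivector part carries that); dividing the bivector part by sinh of the rapidity gives the plane, and L = rapidity * plane, where the joint sign ambiguity of (rapidity, plane) cancels in the product.
Concretely: cosh(rapidity) = \cosh{\left(\frac{3}{2} \right)} gives rapidity = ±\frac{3}{2}, and since rapidity/sinh(rapidity) is even the sign is immaterial: L = (rapidity/sinh(rapidity)) * <R>_2 = (\frac{3}{2 \sinh{\left(\frac{3}{2} \right)}}) * <R>_2.
Answer: - \frac{30}{421} e_{12} - \frac{45}{842} e_{14} + \frac{225}{1684} e_{23} - \frac{9579}{6736} e_{24} + \frac{300}{421} e_{25} - \frac{675}{6736} e_{34} + \frac{225}{421} e_{45}


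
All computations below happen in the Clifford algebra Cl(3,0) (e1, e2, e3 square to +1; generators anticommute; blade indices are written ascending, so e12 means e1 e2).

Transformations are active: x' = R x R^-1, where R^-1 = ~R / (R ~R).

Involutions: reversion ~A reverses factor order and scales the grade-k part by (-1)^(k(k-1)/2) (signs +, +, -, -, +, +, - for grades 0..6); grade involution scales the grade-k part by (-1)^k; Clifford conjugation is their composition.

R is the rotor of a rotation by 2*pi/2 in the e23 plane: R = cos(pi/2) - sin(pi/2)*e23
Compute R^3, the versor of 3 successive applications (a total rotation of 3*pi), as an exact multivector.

Because a rotor carries half the rotation angle, composing 3 copies of this e23-plane rotor multiplies the phase: 3*(pi/2) = 3*pi/2, hence R^3 = cos(3*pi/2) - sin(3*pi/2)*e23.
cos(3*pi/2) = 0 and sin(3*pi/2) = -1, so R^3 = e23. The net rotation is 1*pi (after discarding 1 full turn, each of which contributes a factor -1 to the rotor); the rotor keeps the half-angle phase exactly.
Answer: e23


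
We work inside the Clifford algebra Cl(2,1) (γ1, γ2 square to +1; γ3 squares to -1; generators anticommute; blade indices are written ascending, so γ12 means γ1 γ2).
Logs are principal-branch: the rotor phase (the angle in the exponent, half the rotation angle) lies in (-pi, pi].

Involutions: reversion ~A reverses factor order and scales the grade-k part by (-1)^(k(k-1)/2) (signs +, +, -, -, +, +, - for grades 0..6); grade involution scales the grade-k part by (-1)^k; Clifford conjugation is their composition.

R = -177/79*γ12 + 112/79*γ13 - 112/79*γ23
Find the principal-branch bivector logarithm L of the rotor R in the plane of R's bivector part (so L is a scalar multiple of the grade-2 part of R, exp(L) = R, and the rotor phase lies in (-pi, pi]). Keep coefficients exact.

The scalar part of R is 0, so the principal-branch rotor phase is pinned; divide the bivector part by its sine to get the unit plane — L is the phase times that plane.
Concretely: cos(phase) = 0 gives phase = ±pi/2, and since phase/sin(phase) is even the sign is immaterial: L = (phase/sin(phase)) * <R>_2 = (pi/2) * <R>_2.
Answer: -177*pi/158*γ12 + 56*pi/79*γ13 - 56*pi/79*γ23


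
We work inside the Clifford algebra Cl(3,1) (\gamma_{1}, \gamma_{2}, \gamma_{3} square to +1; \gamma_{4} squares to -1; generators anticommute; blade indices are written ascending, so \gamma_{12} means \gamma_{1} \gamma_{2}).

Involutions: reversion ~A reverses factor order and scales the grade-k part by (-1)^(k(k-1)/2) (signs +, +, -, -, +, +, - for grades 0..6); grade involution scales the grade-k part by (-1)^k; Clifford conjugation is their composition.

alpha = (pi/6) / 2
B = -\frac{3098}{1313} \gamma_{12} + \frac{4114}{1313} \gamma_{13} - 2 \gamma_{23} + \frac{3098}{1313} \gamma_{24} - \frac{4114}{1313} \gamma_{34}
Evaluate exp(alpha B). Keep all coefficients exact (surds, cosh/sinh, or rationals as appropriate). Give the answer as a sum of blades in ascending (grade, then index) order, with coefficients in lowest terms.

B^2 term by term: the squares give (-\frac{3098}{1313})^2*(\gamma_{12})^2 + (\frac{4114}{1313})^2*(\gamma_{13})^2 + (-2)^2*(\gamma_{23})^2 + (\frac{3098}{1313})^2*(\gamma_{24})^2 + (-\frac{4114}{1313})^2*(\gamma_{34})^2 = \frac{9597604}{1723969}*(-1) + \frac{16924996}{1723969}*(-1) + 4*(-1) + \frac{9597604}{1723969}*(+1) + \frac{16924996}{1723969}*(+1) = -4 (each basis 2-blade squares to minus the product of its generators' squares); cross terms between blades sharing an index anticommute and cancel; the commuting (index-disjoint) pairs give grade-4 terms 2*c*c'*(blade product), which cancel blade by blade — \gamma_{1234}: \frac{25490344}{1723969} - \frac{25490344}{1723969} = 0 — confirming B is simple. So B^2 = -4.
B^2 = -4 — B^2 < 0, so the exponential closes trigonometrically: l = 2, alpha*l = \frac{\pi}{6}, so exp(alpha B) = cos(\frac{\pi}{6}) + (sin(\frac{\pi}{6})/2)*B = \frac{\sqrt{3}}{2} + (\frac{1}{4})*B.
Answer: \frac{\sqrt{3}}{2} - \frac{1549}{2626} \gamma_{12} + \frac{2057}{2626} \gamma_{13} - \frac{1}{2} \gamma_{23} + \frac{1549}{2626} \gamma_{24} - \frac{2057}{2626} \gamma_{34}


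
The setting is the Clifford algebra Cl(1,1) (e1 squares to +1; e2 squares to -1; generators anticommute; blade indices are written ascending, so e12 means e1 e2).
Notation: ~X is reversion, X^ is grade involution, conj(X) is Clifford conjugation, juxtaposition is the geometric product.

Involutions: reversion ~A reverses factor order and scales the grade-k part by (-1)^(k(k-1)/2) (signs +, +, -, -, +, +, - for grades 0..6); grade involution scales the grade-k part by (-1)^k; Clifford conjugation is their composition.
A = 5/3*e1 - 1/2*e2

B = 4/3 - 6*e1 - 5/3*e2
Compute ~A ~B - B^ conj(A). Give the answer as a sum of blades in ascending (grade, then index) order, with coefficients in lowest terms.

first term: -65/6 + 20/9*e1 - 2/3*e2 - 52/9*e12
second term: -65/6 - 20/9*e1 + 2/3*e2 + 52/9*e12
Answer: 40/9*e1 - 4/3*e2 - 104/9*e12


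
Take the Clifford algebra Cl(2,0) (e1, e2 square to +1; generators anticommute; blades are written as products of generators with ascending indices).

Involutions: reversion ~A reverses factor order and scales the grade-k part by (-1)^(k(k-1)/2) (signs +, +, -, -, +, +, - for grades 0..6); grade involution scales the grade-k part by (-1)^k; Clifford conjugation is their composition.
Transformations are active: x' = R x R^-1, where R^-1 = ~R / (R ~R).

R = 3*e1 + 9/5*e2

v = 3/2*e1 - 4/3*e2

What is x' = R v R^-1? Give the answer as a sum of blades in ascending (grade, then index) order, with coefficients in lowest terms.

~R = 3*e1 + 9/5*e2, and R ~R = 306/25, so R^-1 = ~R / (306/25).
R v = 21/10 - 67/10*e1 e2
Answer: -8/17*e1 + 199/102*e2


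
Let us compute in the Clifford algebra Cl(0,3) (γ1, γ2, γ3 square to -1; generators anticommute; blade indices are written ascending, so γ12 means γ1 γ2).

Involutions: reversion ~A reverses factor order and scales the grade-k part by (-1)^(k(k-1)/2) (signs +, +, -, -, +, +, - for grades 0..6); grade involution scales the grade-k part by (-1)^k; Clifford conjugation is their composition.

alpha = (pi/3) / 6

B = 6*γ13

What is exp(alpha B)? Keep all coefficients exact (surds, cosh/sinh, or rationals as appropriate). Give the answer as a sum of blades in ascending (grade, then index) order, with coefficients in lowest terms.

B^2 = (6)^2*(γ13)^2 = 36*(-1) = -36 (a basis 2-blade squares to minus the product of its generators' squares).
B^2 = -36 — circular case — the even/odd split gives cos and sin: l = 6, alpha*l = pi/3, so exp(alpha B) = cos(pi/3) + (sin(pi/3)/6)*B = 1/2 + (sqrt(3)/12)*B.
Answer: 1/2 + sqrt(3)/2*γ13


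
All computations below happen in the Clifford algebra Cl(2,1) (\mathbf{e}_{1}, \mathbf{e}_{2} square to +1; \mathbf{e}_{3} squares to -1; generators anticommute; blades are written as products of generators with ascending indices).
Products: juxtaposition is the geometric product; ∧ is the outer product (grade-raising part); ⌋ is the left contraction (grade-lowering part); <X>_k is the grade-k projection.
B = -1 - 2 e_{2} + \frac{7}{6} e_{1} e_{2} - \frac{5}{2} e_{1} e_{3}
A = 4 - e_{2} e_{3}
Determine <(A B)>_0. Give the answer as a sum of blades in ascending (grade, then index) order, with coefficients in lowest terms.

step 1: -4 - 8 e_{2} - 2 e_{3} + \frac{13}{6} e_{1} e_{2} - \frac{53}{6} e_{1} e_{3} + e_{2} e_{3}
step 2: -4
Answer: -4


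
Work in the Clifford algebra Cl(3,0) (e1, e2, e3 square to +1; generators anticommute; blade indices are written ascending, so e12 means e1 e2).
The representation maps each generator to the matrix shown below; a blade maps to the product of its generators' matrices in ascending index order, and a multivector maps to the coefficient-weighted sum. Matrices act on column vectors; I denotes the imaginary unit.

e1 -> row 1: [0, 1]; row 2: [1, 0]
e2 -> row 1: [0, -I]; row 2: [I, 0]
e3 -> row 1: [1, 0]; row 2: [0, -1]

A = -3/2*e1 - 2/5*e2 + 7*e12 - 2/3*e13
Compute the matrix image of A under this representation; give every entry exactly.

Bivector images (products of the table entries): rho(e12) = rho(e1)rho(e2) = row 1: [I, 0]; row 2: [0, -I]; rho(e13) = rho(e1)rho(e3) = row 1: [0, -1]; row 2: [1, 0].
M = (-3/2)*rho(e1) + (-2/5)*rho(e2) + (7)*rho(e12) + (-2/3)*rho(e13), summed entrywise:
Answer: row 1: [7*I, -5/6 + 2*I/5]; row 2: [-13/6 - 2*I/5, -7*I]


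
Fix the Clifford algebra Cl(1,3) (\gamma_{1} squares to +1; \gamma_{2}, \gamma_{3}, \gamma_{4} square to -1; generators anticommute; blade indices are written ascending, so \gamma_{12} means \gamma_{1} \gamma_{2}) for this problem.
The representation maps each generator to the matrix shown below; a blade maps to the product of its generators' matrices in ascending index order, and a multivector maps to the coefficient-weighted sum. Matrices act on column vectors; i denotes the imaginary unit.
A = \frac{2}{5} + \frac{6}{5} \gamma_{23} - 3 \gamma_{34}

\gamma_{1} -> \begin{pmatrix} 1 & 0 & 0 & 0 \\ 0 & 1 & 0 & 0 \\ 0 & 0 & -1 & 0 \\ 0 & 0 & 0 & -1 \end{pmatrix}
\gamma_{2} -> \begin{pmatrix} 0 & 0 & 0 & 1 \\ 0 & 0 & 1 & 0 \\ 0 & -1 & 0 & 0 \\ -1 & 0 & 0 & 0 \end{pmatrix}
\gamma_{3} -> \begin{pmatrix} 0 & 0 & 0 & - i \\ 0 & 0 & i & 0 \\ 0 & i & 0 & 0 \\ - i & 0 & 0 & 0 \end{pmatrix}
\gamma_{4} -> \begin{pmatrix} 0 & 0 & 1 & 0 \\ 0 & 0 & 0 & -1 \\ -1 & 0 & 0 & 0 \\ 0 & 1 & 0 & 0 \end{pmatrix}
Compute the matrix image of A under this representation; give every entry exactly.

Bivector images (products of the table entries): rho(\gamma_{23}) = rho(\gamma_{2})rho(\gamma_{3}) = \begin{pmatrix} - i & 0 & 0 & 0 \\ 0 & i & 0 & 0 \\ 0 & 0 & - i & 0 \\ 0 & 0 & 0 & i \end{pmatrix}; rho(\gamma_{34}) = rho(\gamma_{3})rho(\gamma_{4}) = \begin{pmatrix} 0 & - i & 0 & 0 \\ - i & 0 & 0 & 0 \\ 0 & 0 & 0 & - i \\ 0 & 0 & - i & 0 \end{pmatrix}.
M = (\frac{2}{5})*1 + (\frac{6}{5})*rho(\gamma_{23}) + (-3)*rho(\gamma_{34}), summed entrywise (1 is the identity matrix):
Answer: \begin{pmatrix} \frac{2}{5} - \frac{6 i}{5} & 3 i & 0 & 0 \\ 3 i & \frac{2}{5} + \frac{6 i}{5} & 0 & 0 \\ 0 & 0 & \frac{2}{5} - \frac{6 i}{5} & 3 i \\ 0 & 0 & 3 i & \frac{2}{5} + \frac{6 i}{5} \end{pmatrix}


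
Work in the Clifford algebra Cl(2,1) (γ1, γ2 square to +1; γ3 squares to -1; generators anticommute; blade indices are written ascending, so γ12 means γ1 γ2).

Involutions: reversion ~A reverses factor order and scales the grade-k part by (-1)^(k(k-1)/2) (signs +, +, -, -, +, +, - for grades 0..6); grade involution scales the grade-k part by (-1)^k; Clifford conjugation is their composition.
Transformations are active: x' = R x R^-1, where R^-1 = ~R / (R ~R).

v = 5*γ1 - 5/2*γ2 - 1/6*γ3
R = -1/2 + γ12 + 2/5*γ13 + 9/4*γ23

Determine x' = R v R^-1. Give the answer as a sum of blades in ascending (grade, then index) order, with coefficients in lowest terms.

~R = -1/2 - γ12 - 2/5*γ13 - 9/4*γ23, and R ~R = -1589/400, so R^-1 = ~R / (-1589/400).
R v = -74/15*γ1 - 27/8*γ2 + 89/24*γ3 + 145/12*γ123
Answer: 35495/4767*γ1 - 7465/9534*γ2 - 15837/3178*γ3


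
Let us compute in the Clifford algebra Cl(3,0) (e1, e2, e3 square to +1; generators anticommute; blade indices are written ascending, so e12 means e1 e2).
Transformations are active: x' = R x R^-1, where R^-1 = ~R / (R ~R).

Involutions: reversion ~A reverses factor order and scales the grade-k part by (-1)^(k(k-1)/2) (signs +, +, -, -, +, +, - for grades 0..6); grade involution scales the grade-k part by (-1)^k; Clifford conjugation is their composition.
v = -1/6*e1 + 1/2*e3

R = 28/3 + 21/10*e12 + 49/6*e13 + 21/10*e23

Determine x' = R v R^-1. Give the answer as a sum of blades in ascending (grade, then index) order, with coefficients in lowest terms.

~R = 28/3 - 21/10*e12 - 49/6*e13 - 21/10*e23, and R ~R = 146363/900, so R^-1 = ~R / (146363/900).
R v = 91/36*e1 + 7/5*e2 + 217/36*e3 + 7/10*e123
Answer: 2837/5974*e1 + 270/2987*e2 + 3763/17922*e3


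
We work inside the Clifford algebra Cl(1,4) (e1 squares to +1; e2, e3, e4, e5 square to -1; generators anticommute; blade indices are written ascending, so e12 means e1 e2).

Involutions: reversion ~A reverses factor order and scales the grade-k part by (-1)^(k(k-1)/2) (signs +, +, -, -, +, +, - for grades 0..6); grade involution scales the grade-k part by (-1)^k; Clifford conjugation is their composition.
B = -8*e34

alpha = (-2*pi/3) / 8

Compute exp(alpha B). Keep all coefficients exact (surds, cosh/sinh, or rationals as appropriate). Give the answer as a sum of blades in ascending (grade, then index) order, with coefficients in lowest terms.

B^2 = (-8)^2*(e34)^2 = 64*(-1) = -64 (a basis 2-blade squares to minus the product of its generators' squares).
B^2 = -64 — a negative square means the series sums to a rotation: l = 8, alpha*l = -2*pi/3, so exp(alpha B) = cos(-2*pi/3) + (sin(-2*pi/3)/8)*B = -1/2 + (-sqrt(3)/16)*B.
Answer: -1/2 + sqrt(3)/2*e34


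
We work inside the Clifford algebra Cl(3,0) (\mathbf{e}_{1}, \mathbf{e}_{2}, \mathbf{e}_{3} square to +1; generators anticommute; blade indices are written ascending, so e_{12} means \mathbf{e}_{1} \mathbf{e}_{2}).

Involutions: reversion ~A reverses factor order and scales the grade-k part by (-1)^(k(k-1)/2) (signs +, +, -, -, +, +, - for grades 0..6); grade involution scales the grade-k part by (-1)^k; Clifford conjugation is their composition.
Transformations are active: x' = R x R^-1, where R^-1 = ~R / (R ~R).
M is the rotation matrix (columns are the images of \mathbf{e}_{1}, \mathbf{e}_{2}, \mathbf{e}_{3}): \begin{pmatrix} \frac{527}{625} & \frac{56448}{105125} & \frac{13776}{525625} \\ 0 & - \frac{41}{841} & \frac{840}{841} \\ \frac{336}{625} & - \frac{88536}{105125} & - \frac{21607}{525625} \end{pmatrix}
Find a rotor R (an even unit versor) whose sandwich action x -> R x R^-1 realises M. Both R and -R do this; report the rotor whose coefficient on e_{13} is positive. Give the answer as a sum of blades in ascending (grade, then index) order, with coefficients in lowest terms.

Method: write R = a + b12*e_{12} + b13*e_{13} + b23*e_{23} with a^2 + b12^2 + b13^2 + b23^2 = 1 (so R^-1 = ~R). Expanding the columns R e_j ~R gives tr M = 4a^2 - 1 and, from the antisymmetric part, M21 - M12 = -4a*b12, M13 - M31 = 4a*b13, M32 - M23 = -4a*b23.
Here tr M = \frac{15839}{21025}, so a^2 = (1 + tr M)/4 = \frac{9216}{21025} and a = ±\frac{96}{145}. Taking a = \frac{96}{145}: M21 - M12 = -\frac{56448}{105125}, M13 - M31 = -\frac{10752}{21025}, M32 - M23 = -\frac{193536}{105125}, giving b12 = \frac{147}{725}, b13 = -\frac{28}{145}, b23 = \frac{504}{725}, i.e. R = \frac{96}{145} + \frac{147}{725} e_{12} - \frac{28}{145} e_{13} + \frac{504}{725} e_{23}.
Its e_{13} coefficient is negative, so report the other preimage -R.
Answer: -\frac{96}{145} - \frac{147}{725} e_{12} + \frac{28}{145} e_{13} - \frac{504}{725} e_{23}. Uniqueness: Spin(3) -> SO(3) maps R and -R to the same rotation of trace \frac{15839}{21025}; fixing the sign of the e_{13} coefficient removes the ambiguity.


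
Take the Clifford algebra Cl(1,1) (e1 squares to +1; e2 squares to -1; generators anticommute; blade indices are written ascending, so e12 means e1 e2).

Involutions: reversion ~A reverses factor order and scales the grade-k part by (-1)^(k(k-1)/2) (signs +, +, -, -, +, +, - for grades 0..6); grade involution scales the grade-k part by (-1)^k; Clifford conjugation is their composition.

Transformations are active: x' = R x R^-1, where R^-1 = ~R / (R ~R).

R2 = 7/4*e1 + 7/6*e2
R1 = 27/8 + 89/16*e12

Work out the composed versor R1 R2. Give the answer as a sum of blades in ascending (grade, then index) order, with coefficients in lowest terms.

Distribute over the terms of R1 (each basis-blade product reordered to ascending indices, repeated generators contracted through their squares):
(27/8) R2 = 189/32*e1 + 63/16*e2
(89/16*e12) R2 = -623/96*e1 - 623/64*e2
Summing the partial products and collecting blades:
Answer: -7/12*e1 - 371/64*e2


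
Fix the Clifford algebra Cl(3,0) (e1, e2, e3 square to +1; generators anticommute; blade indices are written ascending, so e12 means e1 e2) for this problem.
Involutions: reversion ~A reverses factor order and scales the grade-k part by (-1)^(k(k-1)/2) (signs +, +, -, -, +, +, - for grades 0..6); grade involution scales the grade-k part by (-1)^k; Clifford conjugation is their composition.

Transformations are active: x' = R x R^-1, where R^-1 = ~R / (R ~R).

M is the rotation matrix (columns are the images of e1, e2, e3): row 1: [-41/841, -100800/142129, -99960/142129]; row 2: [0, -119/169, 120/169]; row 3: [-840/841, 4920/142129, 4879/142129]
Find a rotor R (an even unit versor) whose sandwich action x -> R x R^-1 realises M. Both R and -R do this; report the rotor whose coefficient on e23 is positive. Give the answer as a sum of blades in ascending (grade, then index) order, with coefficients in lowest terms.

Method: write R = a + b12*e12 + b13*e13 + b23*e23 with a^2 + b12^2 + b13^2 + b23^2 = 1 (so R^-1 = ~R). Expanding the columns R e_j ~R gives tr M = 4a^2 - 1 and, from the antisymmetric part, M21 - M12 = -4a*b12, M13 - M31 = 4a*b13, M32 - M23 = -4a*b23.
Here tr M = -102129/142129, so a^2 = (1 + tr M)/4 = 10000/142129 and a = ±100/377. Taking a = 100/377: M21 - M12 = 100800/142129, M13 - M31 = 42000/142129, M32 - M23 = -96000/142129, giving b12 = -252/377, b13 = 105/377, b23 = 240/377, i.e. R = 100/377 - 252/377*e12 + 105/377*e13 + 240/377*e23.
Its e23 coefficient is already positive.
Answer: 100/377 - 252/377*e12 + 105/377*e13 + 240/377*e23. Note: both R and -R realise this M (trace -102129/142129); the covering map identifies them, and the e23-coefficient sign is the tie-breaker.


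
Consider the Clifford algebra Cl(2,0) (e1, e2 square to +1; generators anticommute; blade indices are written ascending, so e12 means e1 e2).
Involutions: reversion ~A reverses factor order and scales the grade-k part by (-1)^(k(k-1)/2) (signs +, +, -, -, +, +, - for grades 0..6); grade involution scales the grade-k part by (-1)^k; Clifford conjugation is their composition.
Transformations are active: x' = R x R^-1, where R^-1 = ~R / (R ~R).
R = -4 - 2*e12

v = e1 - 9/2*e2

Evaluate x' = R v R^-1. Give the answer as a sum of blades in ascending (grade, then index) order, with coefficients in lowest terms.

~R = -4 + 2*e12, and R ~R = 20, so R^-1 = ~R / (20).
R v = 5*e1 + 20*e2
Answer: -3*e1 - 7/2*e2


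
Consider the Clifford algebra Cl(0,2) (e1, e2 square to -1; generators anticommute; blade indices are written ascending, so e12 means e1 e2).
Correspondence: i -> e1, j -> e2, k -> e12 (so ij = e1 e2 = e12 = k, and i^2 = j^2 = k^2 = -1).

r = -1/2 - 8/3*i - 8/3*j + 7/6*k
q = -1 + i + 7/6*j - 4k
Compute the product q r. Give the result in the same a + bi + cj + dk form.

In blades: q = -1 + e1 + 7/6*e2 - 4*e12, r = -1/2 - 8/3*e1 - 8/3*e2 + 7/6*e12.
Distribute q over r term by term (generator squares from the signature, products reordered to ascending indices): (-1)*r = 1/2 + 8/3*e1 + 8/3*e2 - 7/6*e12; (e1)*r = 8/3 - 1/2*e1 - 7/6*e2 - 8/3*e12; (7/6*e2)*r = 28/9 + 49/36*e1 - 7/12*e2 + 28/9*e12; (-4*e12)*r = 14/3 - 32/3*e1 + 32/3*e2 + 2*e12.
Sum: 197/18 - 257/36*e1 + 139/12*e2 + 23/18*e12; translating back through the correspondence:
Answer: 197/18 - 257/36*i + 139/12*j + 23/18*k


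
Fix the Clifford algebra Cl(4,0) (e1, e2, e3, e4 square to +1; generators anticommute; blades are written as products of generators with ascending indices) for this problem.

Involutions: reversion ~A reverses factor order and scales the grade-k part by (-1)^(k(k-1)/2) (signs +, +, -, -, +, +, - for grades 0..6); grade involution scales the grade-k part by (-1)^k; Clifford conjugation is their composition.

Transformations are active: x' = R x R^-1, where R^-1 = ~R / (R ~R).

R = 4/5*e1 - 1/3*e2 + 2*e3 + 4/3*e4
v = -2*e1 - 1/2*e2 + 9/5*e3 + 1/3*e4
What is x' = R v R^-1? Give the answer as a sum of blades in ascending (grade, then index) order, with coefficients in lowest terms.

~R = 4/5*e1 - 1/3*e2 + 2*e3 + 4/3*e4, and R ~R = 1469/225, so R^-1 = ~R / (1469/225).
R v = 47/18 - 16/15*e1 e2 + 136/25*e1 e3 + 44/15*e1 e4 + 2/5*e2 e3 + 5/9*e2 e4 - 26/15*e3 e4
Answer: 3878/1469*e1 + 2057/8814*e2 - 1471/7345*e3 + 1077/1469*e4


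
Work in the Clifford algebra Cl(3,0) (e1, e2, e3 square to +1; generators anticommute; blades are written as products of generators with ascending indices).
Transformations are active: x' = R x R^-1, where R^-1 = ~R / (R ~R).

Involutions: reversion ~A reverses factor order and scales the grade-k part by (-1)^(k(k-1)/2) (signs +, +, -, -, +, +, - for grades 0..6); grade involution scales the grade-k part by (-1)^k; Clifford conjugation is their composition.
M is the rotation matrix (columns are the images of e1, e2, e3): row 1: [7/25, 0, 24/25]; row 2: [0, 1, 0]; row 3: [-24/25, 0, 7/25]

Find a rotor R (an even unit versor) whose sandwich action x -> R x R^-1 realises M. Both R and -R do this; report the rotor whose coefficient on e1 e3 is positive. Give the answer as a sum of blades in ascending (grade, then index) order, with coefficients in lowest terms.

Method: write R = a + b12*e1 e2 + b13*e1 e3 + b23*e2 e3 with a^2 + b12^2 + b13^2 + b23^2 = 1 (so R^-1 = ~R). Expanding the columns R e_j ~R gives tr M = 4a^2 - 1 and, from the antisymmetric part, M21 - M12 = -4a*b12, M13 - M31 = 4a*b13, M32 - M23 = -4a*b23.
Here tr M = 39/25, so a^2 = (1 + tr M)/4 = 16/25 and a = ±4/5. Taking a = 4/5: M21 - M12 = 0, M13 - M31 = 48/25, M32 - M23 = 0, giving b12 = 0, b13 = 3/5, b23 = 0, i.e. R = 4/5 + 3/5*e1 e3.
Its e1 e3 coefficient is already positive.
Answer: 4/5 + 3/5*e1 e3. Sheet selection: the two-to-one cover makes ±R indistinguishable at the matrix level (trace 39/25), so uniqueness comes from the required sign on e1 e3.


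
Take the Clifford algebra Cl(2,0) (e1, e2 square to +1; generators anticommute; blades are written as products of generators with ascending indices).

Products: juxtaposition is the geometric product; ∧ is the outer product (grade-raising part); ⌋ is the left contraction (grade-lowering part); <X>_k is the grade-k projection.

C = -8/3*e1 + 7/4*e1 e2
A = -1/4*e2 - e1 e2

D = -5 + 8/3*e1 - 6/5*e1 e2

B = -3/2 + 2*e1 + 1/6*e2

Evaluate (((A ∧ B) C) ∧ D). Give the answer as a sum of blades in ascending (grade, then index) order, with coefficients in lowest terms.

step 1: 3/8*e2 + 2*e1 e2
step 2: -7/2 - 21/32*e1 + 16/3*e2 + e1 e2
step 3: 35/2 - 581/96*e1 - 80/3*e2 - 676/45*e1 e2
Answer: 35/2 - 581/96*e1 - 80/3*e2 - 676/45*e1 e2


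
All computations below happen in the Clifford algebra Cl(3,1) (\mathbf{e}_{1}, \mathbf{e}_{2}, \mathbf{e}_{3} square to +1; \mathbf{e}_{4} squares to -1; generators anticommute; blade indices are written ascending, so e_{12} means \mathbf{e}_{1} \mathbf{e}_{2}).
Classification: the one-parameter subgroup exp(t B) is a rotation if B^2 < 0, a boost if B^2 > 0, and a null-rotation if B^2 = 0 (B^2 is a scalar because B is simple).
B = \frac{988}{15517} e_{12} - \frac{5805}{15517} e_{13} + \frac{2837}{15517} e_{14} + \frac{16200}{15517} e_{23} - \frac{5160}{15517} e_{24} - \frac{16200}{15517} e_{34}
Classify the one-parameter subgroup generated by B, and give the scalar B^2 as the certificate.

B^2 term by term: the squares give (\frac{988}{15517})^2*(e_{12})^2 + (-\frac{5805}{15517})^2*(e_{13})^2 + (\frac{2837}{15517})^2*(e_{14})^2 + (\frac{16200}{15517})^2*(e_{23})^2 + (-\frac{5160}{15517})^2*(e_{24})^2 + (-\frac{16200}{15517})^2*(e_{34})^2 = \frac{976144}{240777289}*(-1) + \frac{33698025}{240777289}*(-1) + \frac{8048569}{240777289}*(+1) + \frac{262440000}{240777289}*(-1) + \frac{26625600}{240777289}*(+1) + \frac{262440000}{240777289}*(+1) = 0 (each basis 2-blade squares to minus the product of its generators' squares); cross terms between blades sharing an index anticommute and cancel; the commuting (index-disjoint) pairs give grade-4 terms 2*c*c'*(blade product), which cancel blade by blade — e_{1234}: -\frac{32011200}{240777289} - \frac{59907600}{240777289} + \frac{91918800}{240777289} = 0 — confirming B is simple. So B^2 = 0.
Answer: null-rotation, certificate B^2 = 0. Because 0 is invariant under every versor sandwich, the classification follows from its sign alone.


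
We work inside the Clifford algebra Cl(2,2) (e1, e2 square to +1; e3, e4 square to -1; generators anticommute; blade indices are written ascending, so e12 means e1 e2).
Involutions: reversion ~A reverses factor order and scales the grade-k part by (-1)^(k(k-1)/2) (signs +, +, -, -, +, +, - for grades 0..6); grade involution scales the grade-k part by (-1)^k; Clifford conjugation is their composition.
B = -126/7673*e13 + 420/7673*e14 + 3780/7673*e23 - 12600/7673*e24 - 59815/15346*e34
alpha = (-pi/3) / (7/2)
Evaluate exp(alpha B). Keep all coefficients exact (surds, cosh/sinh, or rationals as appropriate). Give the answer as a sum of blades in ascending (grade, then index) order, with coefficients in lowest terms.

B^2 term by term: the squares give (-126/7673)^2*(e13)^2 + (420/7673)^2*(e14)^2 + (3780/7673)^2*(e23)^2 + (-12600/7673)^2*(e24)^2 + (-59815/15346)^2*(e34)^2 = 15876/58874929*(+1) + 176400/58874929*(+1) + 14288400/58874929*(+1) + 158760000/58874929*(+1) + 3577834225/235499716*(-1) = -49/4 (each basis 2-blade squares to minus the product of its generators' squares); cross terms between blades sharing an index anticommute and cancel; the commuting (index-disjoint) pairs give grade-4 terms 2*c*c'*(blade product), which cancel blade by blade — e1234: -3175200/58874929 + 3175200/58874929 = 0 — confirming B is simple. So B^2 = -49/4.
B^2 = -49/4 — circular case — the even/odd split gives cos and sin: l = 7/2, alpha*l = -pi/3, so exp(alpha B) = cos(-pi/3) + (sin(-pi/3)/(7/2))*B = 1/2 + (-sqrt(3)/7)*B.
Answer: 1/2 + 18*sqrt(3)/7673*e13 - 60*sqrt(3)/7673*e14 - 540*sqrt(3)/7673*e23 + 1800*sqrt(3)/7673*e24 + 8545*sqrt(3)/15346*e34


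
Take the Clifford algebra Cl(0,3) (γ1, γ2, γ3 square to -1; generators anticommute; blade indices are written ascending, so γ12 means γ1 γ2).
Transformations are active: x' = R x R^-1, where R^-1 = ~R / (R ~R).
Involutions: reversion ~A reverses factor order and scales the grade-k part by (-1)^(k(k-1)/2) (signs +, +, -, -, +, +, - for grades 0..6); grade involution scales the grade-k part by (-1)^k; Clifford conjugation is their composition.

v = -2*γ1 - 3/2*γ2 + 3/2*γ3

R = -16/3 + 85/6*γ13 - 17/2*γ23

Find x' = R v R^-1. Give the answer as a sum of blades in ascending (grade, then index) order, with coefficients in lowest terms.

~R = -16/3 - 85/6*γ13 + 17/2*γ23, and R ~R = 5425/18, so R^-1 = ~R / (5425/18).
R v = -127/12*γ1 + 83/4*γ2 - 283/12*γ3 + 153/4*γ123
Answer: 471/2170*γ1 - 15354/5425*γ2 - 7219/10850*γ3


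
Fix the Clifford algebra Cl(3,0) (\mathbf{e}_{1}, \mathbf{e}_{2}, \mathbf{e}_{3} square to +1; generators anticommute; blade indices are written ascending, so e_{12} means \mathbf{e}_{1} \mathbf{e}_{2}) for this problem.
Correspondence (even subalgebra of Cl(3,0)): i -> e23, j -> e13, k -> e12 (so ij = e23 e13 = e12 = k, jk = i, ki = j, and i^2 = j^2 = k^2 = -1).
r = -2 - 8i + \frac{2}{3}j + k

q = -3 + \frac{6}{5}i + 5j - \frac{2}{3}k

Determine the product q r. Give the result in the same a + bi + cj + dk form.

In blades: q = -3 - \frac{2}{3} e_{12} + 5 e_{13} + \frac{6}{5} e_{23}, r = -2 + e_{12} + \frac{2}{3} e_{13} - 8 e_{23}.
Distribute q over r term by term (generator squares from the signature, products reordered to ascending indices): (-3)*r = 6 - 3 e_{12} - 2 e_{13} + 24 e_{23}; (-\frac{2}{3} e_{12})*r = \frac{2}{3} + \frac{4}{3} e_{12} + \frac{16}{3} e_{13} + \frac{4}{9} e_{23}; (5 e_{13})*r = -\frac{10}{3} + 40 e_{12} - 10 e_{13} + 5 e_{23}; (\frac{6}{5} e_{23})*r = \frac{48}{5} + \frac{4}{5} e_{12} - \frac{6}{5} e_{13} - \frac{12}{5} e_{23}.
Sum: \frac{194}{15} + \frac{587}{15} e_{12} - \frac{118}{15} e_{13} + \frac{1217}{45} e_{23}; translating back through the correspondence:
Answer: \frac{194}{15} + \frac{1217}{45}i - \frac{118}{15}j + \frac{587}{15}k


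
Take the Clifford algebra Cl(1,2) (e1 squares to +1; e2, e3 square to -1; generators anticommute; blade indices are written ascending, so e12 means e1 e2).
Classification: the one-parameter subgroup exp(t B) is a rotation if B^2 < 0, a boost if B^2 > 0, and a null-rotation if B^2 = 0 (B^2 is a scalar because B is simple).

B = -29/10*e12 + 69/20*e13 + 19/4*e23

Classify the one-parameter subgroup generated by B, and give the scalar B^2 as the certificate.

B^2 term by term: the squares give (-29/10)^2*(e12)^2 + (69/20)^2*(e13)^2 + (19/4)^2*(e23)^2 = 841/100*(+1) + 4761/400*(+1) + 361/16*(-1) = -9/4 (each basis 2-blade squares to minus the product of its generators' squares); cross terms between blades sharing an index anticommute and cancel. So B^2 = -9/4.
Answer: rotation, certificate B^2 = -9/4. No conjugation can change B^2 = -9/4; the sign gives the class.


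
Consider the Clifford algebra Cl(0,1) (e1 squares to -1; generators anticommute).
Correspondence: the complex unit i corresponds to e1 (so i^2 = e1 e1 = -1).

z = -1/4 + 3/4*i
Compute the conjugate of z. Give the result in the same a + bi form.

In blades: z = -1/4 + 3/4*e1.
Conjugation here is Clifford conjugation: the scalar is fixed and the grade-1 and grade-2 blades all flip sign, giving -1/4 - 3/4*e1; translating back:
Answer: -1/4 - 3/4*i


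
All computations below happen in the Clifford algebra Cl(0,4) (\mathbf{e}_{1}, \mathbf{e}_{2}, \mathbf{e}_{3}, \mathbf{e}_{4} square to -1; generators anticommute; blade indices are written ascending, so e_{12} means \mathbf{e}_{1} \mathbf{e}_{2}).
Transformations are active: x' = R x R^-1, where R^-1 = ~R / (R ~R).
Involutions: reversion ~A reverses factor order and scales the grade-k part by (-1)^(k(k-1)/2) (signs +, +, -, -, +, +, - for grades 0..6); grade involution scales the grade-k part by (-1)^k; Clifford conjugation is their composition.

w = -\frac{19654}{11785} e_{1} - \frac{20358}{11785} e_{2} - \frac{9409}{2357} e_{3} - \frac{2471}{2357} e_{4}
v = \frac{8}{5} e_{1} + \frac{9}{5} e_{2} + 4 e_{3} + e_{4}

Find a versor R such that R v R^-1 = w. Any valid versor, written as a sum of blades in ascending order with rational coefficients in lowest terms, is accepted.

Equal squares first: v^2 = w^2 = -\frac{114}{5}. Then v + w = -\frac{798}{11785} e_{1} + \frac{171}{2357} e_{2} + \frac{19}{2357} e_{3} - \frac{114}{2357} e_{4} is a versor taking v to w, provided it is invertible.
Answer: -\frac{798}{11785} e_{1} + \frac{171}{2357} e_{2} + \frac{19}{2357} e_{3} - \frac{114}{2357} e_{4}
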